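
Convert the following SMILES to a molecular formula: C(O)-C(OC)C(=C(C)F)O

Heavy atoms from the SMILES: 6 C, 1 F, 3 O.
Implicit hydrogens by atom environment:
  2 × C: 3 H each → 6
  2 × C: no H
  2 × O: 1 H each → 2
  1 × C: 2 H
  1 × C: 1 H
  1 × F: no H
  1 × O: no H
  Total hydrogens = 11.
Molecular formula: C6H11FO3

C6H11FO3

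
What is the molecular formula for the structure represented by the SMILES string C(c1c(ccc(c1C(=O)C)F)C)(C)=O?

C11H11FO2

Heavy atoms from the SMILES: 11 C, 1 F, 2 O.
Implicit hydrogens by atom environment:
  4 × C (aromatic): no H
  3 × C: 3 H each → 9
  2 × C (aromatic): 1 H each → 2
  2 × C: no H
  2 × O: no H
  1 × F: no H
  Total hydrogens = 11.
Molecular formula: C11H11FO2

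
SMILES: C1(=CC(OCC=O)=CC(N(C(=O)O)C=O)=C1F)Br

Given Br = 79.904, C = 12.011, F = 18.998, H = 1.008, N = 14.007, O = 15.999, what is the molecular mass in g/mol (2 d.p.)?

Molecular formula: C10H7BrFNO5.
M = 1×79.904 + 10×12.011 + 1×18.998 + 7×1.008 + 1×14.007 + 5×15.999 = 320.07 g/mol.

320.07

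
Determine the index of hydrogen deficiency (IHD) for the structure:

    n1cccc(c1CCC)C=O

5

Molecular formula from the SMILES: C9H11NO.
DoU = (2C + 2 + N − H − X)/2 = (2·9 + 2 + 1 − 11 − 0)/2 = 10/2 = 5.
(Structurally: 1 ring(s) + 4 π bond(s) = 5.)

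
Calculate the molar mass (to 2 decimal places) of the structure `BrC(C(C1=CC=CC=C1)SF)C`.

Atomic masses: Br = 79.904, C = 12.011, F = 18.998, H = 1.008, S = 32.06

249.14

Molecular formula: C9H10BrFS.
M = 1×79.904 + 9×12.011 + 1×18.998 + 10×1.008 + 1×32.06 = 249.14 g/mol.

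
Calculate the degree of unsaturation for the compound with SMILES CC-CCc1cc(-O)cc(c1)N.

4

Molecular formula from the SMILES: C10H15NO.
DoU = (2C + 2 + N − H − X)/2 = (2·10 + 2 + 1 − 15 − 0)/2 = 8/2 = 4.
(Structurally: 1 ring(s) + 3 π bond(s) = 4.)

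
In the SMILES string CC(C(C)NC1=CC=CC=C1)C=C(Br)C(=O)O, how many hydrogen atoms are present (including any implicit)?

16

Hydrogens are implicit in SMILES; fill each atom to its normal valence:
  5 × C (aromatic): 1 H each → 5
  3 × C: 1 H each → 3
  2 × C: 3 H each → 6
  2 × C: no H
  1 × Br: no H
  1 × C (aromatic): no H
  1 × N: 1 H
  1 × O: 1 H
  1 × O: no H
  Total hydrogens = 16.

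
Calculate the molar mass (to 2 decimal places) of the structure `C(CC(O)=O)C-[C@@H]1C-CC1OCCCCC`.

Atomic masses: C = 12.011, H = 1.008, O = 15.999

228.33

Molecular formula: C13H24O3.
M = 13×12.011 + 24×1.008 + 3×15.999 = 228.33 g/mol.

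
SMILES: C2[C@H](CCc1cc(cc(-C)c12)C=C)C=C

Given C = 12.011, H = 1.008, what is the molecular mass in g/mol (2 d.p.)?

Molecular formula: C15H18.
M = 15×12.011 + 18×1.008 = 198.31 g/mol.

198.31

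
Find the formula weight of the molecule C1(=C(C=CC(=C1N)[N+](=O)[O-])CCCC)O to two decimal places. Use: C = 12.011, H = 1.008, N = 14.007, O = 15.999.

Molecular formula: C10H14N2O3.
M = 10×12.011 + 14×1.008 + 2×14.007 + 3×15.999 = 210.23 g/mol.

210.23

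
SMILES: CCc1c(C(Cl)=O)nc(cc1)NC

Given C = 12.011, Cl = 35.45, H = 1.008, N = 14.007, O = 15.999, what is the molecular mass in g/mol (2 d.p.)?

Molecular formula: C9H11ClN2O.
M = 9×12.011 + 1×35.45 + 11×1.008 + 2×14.007 + 1×15.999 = 198.65 g/mol.

198.65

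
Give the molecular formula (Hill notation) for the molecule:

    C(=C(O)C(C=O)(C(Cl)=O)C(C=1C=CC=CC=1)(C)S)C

C14H15ClO3S

Heavy atoms from the SMILES: 14 C, 1 Cl, 3 O, 1 S.
Implicit hydrogens by atom environment:
  5 × C (aromatic): 1 H each → 5
  4 × C: no H
  2 × C: 3 H each → 6
  2 × C: 1 H each → 2
  2 × O: no H
  1 × C (aromatic): no H
  1 × Cl: no H
  1 × O: 1 H
  1 × S: 1 H
  Total hydrogens = 15.
Molecular formula: C14H15ClO3S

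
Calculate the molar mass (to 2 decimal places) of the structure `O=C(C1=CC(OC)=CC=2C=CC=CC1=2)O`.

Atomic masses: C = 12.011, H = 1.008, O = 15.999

Molecular formula: C12H10O3.
M = 12×12.011 + 10×1.008 + 3×15.999 = 202.21 g/mol.

202.21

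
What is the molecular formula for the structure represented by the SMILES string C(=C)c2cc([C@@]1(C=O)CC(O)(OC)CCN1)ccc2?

Heavy atoms from the SMILES: 15 C, 1 N, 3 O.
Implicit hydrogens by atom environment:
  4 × C: 2 H each → 8
  4 × C (aromatic): 1 H each → 4
  2 × C: 1 H each → 2
  2 × C: no H
  2 × C (aromatic): no H
  2 × O: no H
  1 × C: 3 H
  1 × N: 1 H
  1 × O: 1 H
  Total hydrogens = 19.
Molecular formula: C15H19NO3

C15H19NO3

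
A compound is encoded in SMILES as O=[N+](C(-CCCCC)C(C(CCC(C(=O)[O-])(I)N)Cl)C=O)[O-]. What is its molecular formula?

Heavy atoms from the SMILES: 13 C, 1 Cl, 1 I, 2 N, 5 O.
Implicit hydrogens by atom environment:
  6 × C: 2 H each → 12
  4 × C: 1 H each → 4
  3 × O: no H
  2 × C: no H
  2 × O (charge -1): no H
  1 × C: 3 H
  1 × Cl: no H
  1 × I: no H
  1 × N: 2 H
  1 × N (charge +1): no H
  Total hydrogens = 21.
Net charge -1.
Molecular formula: C13H21ClIN2O5-

C13H21ClIN2O5-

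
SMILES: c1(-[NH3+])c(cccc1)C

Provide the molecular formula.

C7H10N+

Heavy atoms from the SMILES: 7 C, 1 N.
Implicit hydrogens by atom environment:
  4 × C (aromatic): 1 H each → 4
  2 × C (aromatic): no H
  1 × C: 3 H
  1 × N (charge +1): 3 H
  Total hydrogens = 10.
Net charge +1.
Molecular formula: C7H10N+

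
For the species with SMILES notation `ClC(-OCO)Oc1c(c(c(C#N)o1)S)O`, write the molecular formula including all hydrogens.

Heavy atoms from the SMILES: 7 C, 1 Cl, 1 N, 5 O, 1 S.
Implicit hydrogens by atom environment:
  4 × C (aromatic): no H
  2 × O: 1 H each → 2
  2 × O: no H
  1 × C: 2 H
  1 × C: 1 H
  1 × C: no H
  1 × Cl: no H
  1 × N: no H
  1 × O (aromatic): no H
  1 × S: 1 H
  Total hydrogens = 6.
Molecular formula: C7H6ClNO5S

C7H6ClNO5S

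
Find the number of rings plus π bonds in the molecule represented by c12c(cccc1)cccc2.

7

Molecular formula from the SMILES: C10H8.
DoU = (2C + 2 + N − H − X)/2 = (2·10 + 2 + 0 − 8 − 0)/2 = 14/2 = 7.
(Structurally: 2 ring(s) + 5 π bond(s) = 7.)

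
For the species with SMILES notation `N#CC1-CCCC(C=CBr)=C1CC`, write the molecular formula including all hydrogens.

C11H14BrN

Heavy atoms from the SMILES: 1 Br, 11 C, 1 N.
Implicit hydrogens by atom environment:
  4 × C: 2 H each → 8
  3 × C: 1 H each → 3
  3 × C: no H
  1 × Br: no H
  1 × C: 3 H
  1 × N: no H
  Total hydrogens = 14.
Molecular formula: C11H14BrN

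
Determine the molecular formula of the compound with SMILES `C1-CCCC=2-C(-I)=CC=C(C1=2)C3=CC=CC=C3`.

C16H15I

Heavy atoms from the SMILES: 16 C, 1 I.
Implicit hydrogens by atom environment:
  7 × C (aromatic): 1 H each → 7
  5 × C (aromatic): no H
  4 × C: 2 H each → 8
  1 × I: no H
  Total hydrogens = 15.
Molecular formula: C16H15I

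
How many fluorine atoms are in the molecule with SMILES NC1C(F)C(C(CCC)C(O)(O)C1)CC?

1

The symbol for fluorine appears 1 time in the SMILES.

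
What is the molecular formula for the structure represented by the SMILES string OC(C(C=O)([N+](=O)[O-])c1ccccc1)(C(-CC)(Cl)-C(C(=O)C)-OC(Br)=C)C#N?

C18H18BrClN2O6

Heavy atoms from the SMILES: 1 Br, 18 C, 1 Cl, 2 N, 6 O.
Implicit hydrogens by atom environment:
  6 × C: no H
  5 × C (aromatic): 1 H each → 5
  4 × O: no H
  2 × C: 3 H each → 6
  2 × C: 2 H each → 4
  2 × C: 1 H each → 2
  1 × Br: no H
  1 × C (aromatic): no H
  1 × Cl: no H
  1 × N (charge +1): no H
  1 × N: no H
  1 × O: 1 H
  1 × O (charge -1): no H
  Total hydrogens = 18.
Molecular formula: C18H18BrClN2O6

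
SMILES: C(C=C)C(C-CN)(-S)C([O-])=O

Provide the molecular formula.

C7H12NO2S-

Heavy atoms from the SMILES: 7 C, 1 N, 2 O, 1 S.
Implicit hydrogens by atom environment:
  4 × C: 2 H each → 8
  2 × C: no H
  1 × C: 1 H
  1 × N: 2 H
  1 × O: no H
  1 × O (charge -1): no H
  1 × S: 1 H
  Total hydrogens = 12.
Net charge -1.
Molecular formula: C7H12NO2S-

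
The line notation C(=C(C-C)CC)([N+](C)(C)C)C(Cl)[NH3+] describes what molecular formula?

Heavy atoms from the SMILES: 10 C, 1 Cl, 2 N.
Implicit hydrogens by atom environment:
  5 × C: 3 H each → 15
  2 × C: 2 H each → 4
  2 × C: no H
  1 × C: 1 H
  1 × Cl: no H
  1 × N (charge +1): 3 H
  1 × N (charge +1): no H
  Total hydrogens = 23.
Net charge +2.
Molecular formula: [C10H23ClN2]2+

[C10H23ClN2]2+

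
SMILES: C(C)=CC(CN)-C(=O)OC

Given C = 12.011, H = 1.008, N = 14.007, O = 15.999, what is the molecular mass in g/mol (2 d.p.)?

Molecular formula: C7H13NO2.
M = 7×12.011 + 13×1.008 + 1×14.007 + 2×15.999 = 143.19 g/mol.

143.19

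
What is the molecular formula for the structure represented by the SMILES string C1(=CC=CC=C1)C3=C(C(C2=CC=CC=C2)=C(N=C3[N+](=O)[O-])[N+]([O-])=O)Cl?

Heavy atoms from the SMILES: 17 C, 1 Cl, 3 N, 4 O.
Implicit hydrogens by atom environment:
  10 × C (aromatic): 1 H each → 10
  7 × C (aromatic): no H
  2 × N (charge +1): no H
  2 × O: no H
  2 × O (charge -1): no H
  1 × Cl: no H
  1 × N (aromatic): no H
  Total hydrogens = 10.
Molecular formula: C17H10ClN3O4

C17H10ClN3O4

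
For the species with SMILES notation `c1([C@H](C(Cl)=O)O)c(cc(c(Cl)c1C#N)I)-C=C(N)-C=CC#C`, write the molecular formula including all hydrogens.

C15H9Cl2IN2O2

Heavy atoms from the SMILES: 15 C, 2 Cl, 1 I, 2 N, 2 O.
Implicit hydrogens by atom environment:
  5 × C: 1 H each → 5
  5 × C (aromatic): no H
  4 × C: no H
  2 × Cl: no H
  1 × C (aromatic): 1 H
  1 × I: no H
  1 × N: 2 H
  1 × N: no H
  1 × O: 1 H
  1 × O: no H
  Total hydrogens = 9.
Molecular formula: C15H9Cl2IN2O2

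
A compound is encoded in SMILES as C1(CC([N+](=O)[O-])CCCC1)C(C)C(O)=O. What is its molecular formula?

C10H17NO4

Heavy atoms from the SMILES: 10 C, 1 N, 4 O.
Implicit hydrogens by atom environment:
  5 × C: 2 H each → 10
  3 × C: 1 H each → 3
  2 × O: no H
  1 × C: 3 H
  1 × C: no H
  1 × N (charge +1): no H
  1 × O: 1 H
  1 × O (charge -1): no H
  Total hydrogens = 17.
Molecular formula: C10H17NO4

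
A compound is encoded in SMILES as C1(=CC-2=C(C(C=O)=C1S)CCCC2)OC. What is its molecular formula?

Heavy atoms from the SMILES: 12 C, 2 O, 1 S.
Implicit hydrogens by atom environment:
  5 × C (aromatic): no H
  4 × C: 2 H each → 8
  2 × O: no H
  1 × C: 3 H
  1 × C (aromatic): 1 H
  1 × C: 1 H
  1 × S: 1 H
  Total hydrogens = 14.
Molecular formula: C12H14O2S

C12H14O2S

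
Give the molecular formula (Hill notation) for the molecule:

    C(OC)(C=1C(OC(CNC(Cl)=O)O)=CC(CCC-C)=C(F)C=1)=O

Heavy atoms from the SMILES: 15 C, 1 Cl, 1 F, 1 N, 5 O.
Implicit hydrogens by atom environment:
  4 × C: 2 H each → 8
  4 × C (aromatic): no H
  4 × O: no H
  2 × C: 3 H each → 6
  2 × C (aromatic): 1 H each → 2
  2 × C: no H
  1 × C: 1 H
  1 × Cl: no H
  1 × F: no H
  1 × N: 1 H
  1 × O: 1 H
  Total hydrogens = 19.
Molecular formula: C15H19ClFNO5

C15H19ClFNO5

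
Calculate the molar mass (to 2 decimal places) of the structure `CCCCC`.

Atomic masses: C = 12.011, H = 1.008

72.15

Molecular formula: C5H12.
M = 5×12.011 + 12×1.008 = 72.15 g/mol.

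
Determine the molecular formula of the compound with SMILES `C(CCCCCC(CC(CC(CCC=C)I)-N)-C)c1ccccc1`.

Heavy atoms from the SMILES: 22 C, 1 I, 1 N.
Implicit hydrogens by atom environment:
  11 × C: 2 H each → 22
  5 × C (aromatic): 1 H each → 5
  4 × C: 1 H each → 4
  1 × C: 3 H
  1 × C (aromatic): no H
  1 × I: no H
  1 × N: 2 H
  Total hydrogens = 36.
Molecular formula: C22H36IN

C22H36IN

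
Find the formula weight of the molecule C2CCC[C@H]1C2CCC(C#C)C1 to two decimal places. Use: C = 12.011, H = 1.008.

Molecular formula: C12H18.
M = 12×12.011 + 18×1.008 = 162.28 g/mol.

162.28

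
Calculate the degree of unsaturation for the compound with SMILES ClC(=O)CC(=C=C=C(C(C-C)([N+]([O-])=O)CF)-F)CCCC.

5

Molecular formula from the SMILES: C14H18ClF2NO3.
DoU = (2C + 2 + N − H − X)/2 = (2·14 + 2 + 1 − 18 − 3)/2 = 10/2 = 5.
(Structurally: 0 ring(s) + 5 π bond(s) = 5.)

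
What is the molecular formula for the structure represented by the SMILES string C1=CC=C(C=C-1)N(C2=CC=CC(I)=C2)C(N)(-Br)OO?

C13H12BrIN2O2

Heavy atoms from the SMILES: 1 Br, 13 C, 1 I, 2 N, 2 O.
Implicit hydrogens by atom environment:
  9 × C (aromatic): 1 H each → 9
  3 × C (aromatic): no H
  1 × Br: no H
  1 × C: no H
  1 × I: no H
  1 × N: 2 H
  1 × N: no H
  1 × O: 1 H
  1 × O: no H
  Total hydrogens = 12.
Molecular formula: C13H12BrIN2O2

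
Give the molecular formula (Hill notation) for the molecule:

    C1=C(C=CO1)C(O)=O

Heavy atoms from the SMILES: 5 C, 3 O.
Implicit hydrogens by atom environment:
  3 × C (aromatic): 1 H each → 3
  1 × C (aromatic): no H
  1 × C: no H
  1 × O: 1 H
  1 × O (aromatic): no H
  1 × O: no H
  Total hydrogens = 4.
Molecular formula: C5H4O3

C5H4O3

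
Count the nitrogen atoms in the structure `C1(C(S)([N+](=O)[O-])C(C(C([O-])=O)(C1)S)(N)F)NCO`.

3

The symbol for nitrogen appears 3 times in the SMILES.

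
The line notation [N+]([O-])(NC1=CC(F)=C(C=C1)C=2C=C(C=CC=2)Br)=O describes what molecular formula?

Heavy atoms from the SMILES: 1 Br, 12 C, 1 F, 2 N, 2 O.
Implicit hydrogens by atom environment:
  7 × C (aromatic): 1 H each → 7
  5 × C (aromatic): no H
  1 × Br: no H
  1 × F: no H
  1 × N: 1 H
  1 × N (charge +1): no H
  1 × O: no H
  1 × O (charge -1): no H
  Total hydrogens = 8.
Molecular formula: C12H8BrFN2O2

C12H8BrFN2O2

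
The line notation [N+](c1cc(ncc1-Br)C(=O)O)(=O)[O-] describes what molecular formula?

C6H3BrN2O4

Heavy atoms from the SMILES: 1 Br, 6 C, 2 N, 4 O.
Implicit hydrogens by atom environment:
  3 × C (aromatic): no H
  2 × C (aromatic): 1 H each → 2
  2 × O: no H
  1 × Br: no H
  1 × C: no H
  1 × N (aromatic): no H
  1 × N (charge +1): no H
  1 × O: 1 H
  1 × O (charge -1): no H
  Total hydrogens = 3.
Molecular formula: C6H3BrN2O4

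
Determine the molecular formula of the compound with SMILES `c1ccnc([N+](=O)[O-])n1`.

Heavy atoms from the SMILES: 4 C, 3 N, 2 O.
Implicit hydrogens by atom environment:
  3 × C (aromatic): 1 H each → 3
  2 × N (aromatic): no H
  1 × C (aromatic): no H
  1 × N (charge +1): no H
  1 × O: no H
  1 × O (charge -1): no H
  Total hydrogens = 3.
Molecular formula: C4H3N3O2

C4H3N3O2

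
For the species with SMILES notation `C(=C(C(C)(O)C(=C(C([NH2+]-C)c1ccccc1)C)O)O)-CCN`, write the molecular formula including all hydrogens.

Heavy atoms from the SMILES: 17 C, 2 N, 3 O.
Implicit hydrogens by atom environment:
  5 × C (aromatic): 1 H each → 5
  4 × C: no H
  3 × C: 3 H each → 9
  3 × O: 1 H each → 3
  2 × C: 2 H each → 4
  2 × C: 1 H each → 2
  1 × C (aromatic): no H
  1 × N (charge +1): 2 H
  1 × N: 2 H
  Total hydrogens = 27.
Net charge +1.
Molecular formula: C17H27N2O3+

C17H27N2O3+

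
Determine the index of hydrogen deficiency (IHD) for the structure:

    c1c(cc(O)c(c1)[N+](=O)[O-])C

5

Molecular formula from the SMILES: C7H7NO3.
DoU = (2C + 2 + N − H − X)/2 = (2·7 + 2 + 1 − 7 − 0)/2 = 10/2 = 5.
(Structurally: 1 ring(s) + 4 π bond(s) = 5.)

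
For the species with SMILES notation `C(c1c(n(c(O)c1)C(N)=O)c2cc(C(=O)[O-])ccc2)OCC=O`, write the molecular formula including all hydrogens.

Heavy atoms from the SMILES: 15 C, 2 N, 6 O.
Implicit hydrogens by atom environment:
  5 × C (aromatic): 1 H each → 5
  5 × C (aromatic): no H
  4 × O: no H
  2 × C: 2 H each → 4
  2 × C: no H
  1 × C: 1 H
  1 × N: 2 H
  1 × N (aromatic): no H
  1 × O: 1 H
  1 × O (charge -1): no H
  Total hydrogens = 13.
Net charge -1.
Molecular formula: C15H13N2O6-

C15H13N2O6-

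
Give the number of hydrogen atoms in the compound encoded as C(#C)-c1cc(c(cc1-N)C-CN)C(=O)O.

Hydrogens are implicit in SMILES; fill each atom to its normal valence:
  4 × C (aromatic): no H
  2 × C: 2 H each → 4
  2 × C (aromatic): 1 H each → 2
  2 × C: no H
  2 × N: 2 H each → 4
  1 × C: 1 H
  1 × O: 1 H
  1 × O: no H
  Total hydrogens = 12.

12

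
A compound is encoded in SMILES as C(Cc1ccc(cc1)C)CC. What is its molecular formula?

Heavy atoms from the SMILES: 11 C.
Implicit hydrogens by atom environment:
  4 × C (aromatic): 1 H each → 4
  3 × C: 2 H each → 6
  2 × C: 3 H each → 6
  2 × C (aromatic): no H
  Total hydrogens = 16.
Molecular formula: C11H16

C11H16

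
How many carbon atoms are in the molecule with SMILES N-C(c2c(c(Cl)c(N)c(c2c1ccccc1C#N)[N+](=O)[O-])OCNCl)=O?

The symbol for carbon appears 15 times in the SMILES. Lowercase c denotes aromatic carbon and counts toward C.

15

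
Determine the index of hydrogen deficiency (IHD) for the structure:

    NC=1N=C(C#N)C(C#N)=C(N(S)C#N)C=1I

Molecular formula from the SMILES: C8H3IN6S.
DoU = (2C + 2 + N − H − X)/2 = (2·8 + 2 + 6 − 3 − 1)/2 = 20/2 = 10.
(Structurally: 1 ring(s) + 9 π bond(s) = 10.)

10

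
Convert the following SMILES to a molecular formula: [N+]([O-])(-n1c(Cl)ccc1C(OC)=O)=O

C6H5ClN2O4

Heavy atoms from the SMILES: 6 C, 1 Cl, 2 N, 4 O.
Implicit hydrogens by atom environment:
  3 × O: no H
  2 × C (aromatic): 1 H each → 2
  2 × C (aromatic): no H
  1 × C: 3 H
  1 × C: no H
  1 × Cl: no H
  1 × N (aromatic): no H
  1 × N (charge +1): no H
  1 × O (charge -1): no H
  Total hydrogens = 5.
Molecular formula: C6H5ClN2O4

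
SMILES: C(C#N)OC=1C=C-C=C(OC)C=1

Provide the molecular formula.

Heavy atoms from the SMILES: 9 C, 1 N, 2 O.
Implicit hydrogens by atom environment:
  4 × C (aromatic): 1 H each → 4
  2 × C (aromatic): no H
  2 × O: no H
  1 × C: 3 H
  1 × C: 2 H
  1 × C: no H
  1 × N: no H
  Total hydrogens = 9.
Molecular formula: C9H9NO2

C9H9NO2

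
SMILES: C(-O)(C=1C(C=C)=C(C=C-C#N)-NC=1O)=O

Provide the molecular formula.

Heavy atoms from the SMILES: 10 C, 2 N, 3 O.
Implicit hydrogens by atom environment:
  4 × C (aromatic): no H
  3 × C: 1 H each → 3
  2 × C: no H
  2 × O: 1 H each → 2
  1 × C: 2 H
  1 × N (aromatic): 1 H
  1 × N: no H
  1 × O: no H
  Total hydrogens = 8.
Molecular formula: C10H8N2O3

C10H8N2O3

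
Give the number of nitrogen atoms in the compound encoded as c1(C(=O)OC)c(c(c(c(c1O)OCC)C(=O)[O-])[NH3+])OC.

1

The symbol for nitrogen appears 1 time in the SMILES.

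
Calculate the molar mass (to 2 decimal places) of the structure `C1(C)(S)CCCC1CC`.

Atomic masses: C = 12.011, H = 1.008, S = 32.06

Molecular formula: C8H16S.
M = 8×12.011 + 16×1.008 + 1×32.06 = 144.28 g/mol.

144.28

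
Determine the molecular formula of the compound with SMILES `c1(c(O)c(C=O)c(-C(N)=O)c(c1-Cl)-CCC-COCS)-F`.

Heavy atoms from the SMILES: 13 C, 1 Cl, 1 F, 1 N, 4 O, 1 S.
Implicit hydrogens by atom environment:
  6 × C (aromatic): no H
  5 × C: 2 H each → 10
  3 × O: no H
  1 × C: 1 H
  1 × C: no H
  1 × Cl: no H
  1 × F: no H
  1 × N: 2 H
  1 × O: 1 H
  1 × S: 1 H
  Total hydrogens = 15.
Molecular formula: C13H15ClFNO4S

C13H15ClFNO4S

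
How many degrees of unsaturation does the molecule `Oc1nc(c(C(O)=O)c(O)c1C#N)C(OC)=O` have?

Molecular formula from the SMILES: C9H6N2O6.
DoU = (2C + 2 + N − H − X)/2 = (2·9 + 2 + 2 − 6 − 0)/2 = 16/2 = 8.
(Structurally: 1 ring(s) + 7 π bond(s) = 8.)

8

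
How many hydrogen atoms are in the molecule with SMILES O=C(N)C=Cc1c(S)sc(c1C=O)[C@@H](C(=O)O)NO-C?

12

Hydrogens are implicit in SMILES; fill each atom to its normal valence:
  4 × C: 1 H each → 4
  4 × C (aromatic): no H
  4 × O: no H
  2 × C: no H
  1 × C: 3 H
  1 × N: 2 H
  1 × N: 1 H
  1 × O: 1 H
  1 × S: 1 H
  1 × S (aromatic): no H
  Total hydrogens = 12.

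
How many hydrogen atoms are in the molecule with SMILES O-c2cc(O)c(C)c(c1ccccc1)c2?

Hydrogens are implicit in SMILES; fill each atom to its normal valence:
  7 × C (aromatic): 1 H each → 7
  5 × C (aromatic): no H
  2 × O: 1 H each → 2
  1 × C: 3 H
  Total hydrogens = 12.

12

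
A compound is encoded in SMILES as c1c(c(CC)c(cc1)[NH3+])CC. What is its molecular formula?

C10H16N+

Heavy atoms from the SMILES: 10 C, 1 N.
Implicit hydrogens by atom environment:
  3 × C (aromatic): 1 H each → 3
  3 × C (aromatic): no H
  2 × C: 3 H each → 6
  2 × C: 2 H each → 4
  1 × N (charge +1): 3 H
  Total hydrogens = 16.
Net charge +1.
Molecular formula: C10H16N+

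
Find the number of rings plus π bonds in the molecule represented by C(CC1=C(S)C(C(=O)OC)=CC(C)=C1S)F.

Molecular formula from the SMILES: C11H13FO2S2.
DoU = (2C + 2 + N − H − X)/2 = (2·11 + 2 + 0 − 13 − 1)/2 = 10/2 = 5.
(Structurally: 1 ring(s) + 4 π bond(s) = 5.)

5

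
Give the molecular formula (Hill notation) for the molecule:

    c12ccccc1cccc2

Heavy atoms from the SMILES: 10 C.
Implicit hydrogens by atom environment:
  8 × C (aromatic): 1 H each → 8
  2 × C (aromatic): no H
  Total hydrogens = 8.
Molecular formula: C10H8

C10H8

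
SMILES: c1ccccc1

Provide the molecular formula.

Heavy atoms from the SMILES: 6 C.
Implicit hydrogens by atom environment:
  6 × C (aromatic): 1 H each → 6
  Total hydrogens = 6.
Molecular formula: C6H6

C6H6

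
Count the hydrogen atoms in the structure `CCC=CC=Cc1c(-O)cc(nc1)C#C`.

13

Hydrogens are implicit in SMILES; fill each atom to its normal valence:
  5 × C: 1 H each → 5
  3 × C (aromatic): no H
  2 × C (aromatic): 1 H each → 2
  1 × C: 3 H
  1 × C: 2 H
  1 × C: no H
  1 × N (aromatic): no H
  1 × O: 1 H
  Total hydrogens = 13.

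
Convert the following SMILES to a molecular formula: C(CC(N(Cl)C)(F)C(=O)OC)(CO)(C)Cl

Heavy atoms from the SMILES: 8 C, 2 Cl, 1 F, 1 N, 3 O.
Implicit hydrogens by atom environment:
  3 × C: 3 H each → 9
  3 × C: no H
  2 × C: 2 H each → 4
  2 × Cl: no H
  2 × O: no H
  1 × F: no H
  1 × N: no H
  1 × O: 1 H
  Total hydrogens = 14.
Molecular formula: C8H14Cl2FNO3

C8H14Cl2FNO3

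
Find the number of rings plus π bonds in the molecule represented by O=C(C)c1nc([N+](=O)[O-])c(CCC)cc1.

6

Molecular formula from the SMILES: C10H12N2O3.
DoU = (2C + 2 + N − H − X)/2 = (2·10 + 2 + 2 − 12 − 0)/2 = 12/2 = 6.
(Structurally: 1 ring(s) + 5 π bond(s) = 6.)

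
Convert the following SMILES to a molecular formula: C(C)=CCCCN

Heavy atoms from the SMILES: 6 C, 1 N.
Implicit hydrogens by atom environment:
  3 × C: 2 H each → 6
  2 × C: 1 H each → 2
  1 × C: 3 H
  1 × N: 2 H
  Total hydrogens = 13.
Molecular formula: C6H13N

C6H13N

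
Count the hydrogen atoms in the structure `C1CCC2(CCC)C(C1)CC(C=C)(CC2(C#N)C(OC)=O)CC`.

31

Hydrogens are implicit in SMILES; fill each atom to its normal valence:
  10 × C: 2 H each → 20
  5 × C: no H
  3 × C: 3 H each → 9
  2 × C: 1 H each → 2
  2 × O: no H
  1 × N: no H
  Total hydrogens = 31.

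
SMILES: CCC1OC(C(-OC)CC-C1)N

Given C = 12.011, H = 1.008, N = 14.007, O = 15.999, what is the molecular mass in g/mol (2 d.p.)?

Molecular formula: C9H19NO2.
M = 9×12.011 + 19×1.008 + 1×14.007 + 2×15.999 = 173.26 g/mol.

173.26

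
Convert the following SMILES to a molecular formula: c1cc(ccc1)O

C6H6O

Heavy atoms from the SMILES: 6 C, 1 O.
Implicit hydrogens by atom environment:
  5 × C (aromatic): 1 H each → 5
  1 × C (aromatic): no H
  1 × O: 1 H
  Total hydrogens = 6.
Molecular formula: C6H6O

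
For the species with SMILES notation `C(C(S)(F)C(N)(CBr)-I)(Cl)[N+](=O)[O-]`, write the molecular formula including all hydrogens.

C4H6BrClFIN2O2S

Heavy atoms from the SMILES: 1 Br, 4 C, 1 Cl, 1 F, 1 I, 2 N, 2 O, 1 S.
Implicit hydrogens by atom environment:
  2 × C: no H
  1 × Br: no H
  1 × C: 2 H
  1 × C: 1 H
  1 × Cl: no H
  1 × F: no H
  1 × I: no H
  1 × N: 2 H
  1 × N (charge +1): no H
  1 × O: no H
  1 × O (charge -1): no H
  1 × S: 1 H
  Total hydrogens = 6.
Molecular formula: C4H6BrClFIN2O2S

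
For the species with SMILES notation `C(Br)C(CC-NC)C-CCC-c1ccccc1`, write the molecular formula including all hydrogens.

C15H24BrN

Heavy atoms from the SMILES: 1 Br, 15 C, 1 N.
Implicit hydrogens by atom environment:
  7 × C: 2 H each → 14
  5 × C (aromatic): 1 H each → 5
  1 × Br: no H
  1 × C: 3 H
  1 × C: 1 H
  1 × C (aromatic): no H
  1 × N: 1 H
  Total hydrogens = 24.
Molecular formula: C15H24BrN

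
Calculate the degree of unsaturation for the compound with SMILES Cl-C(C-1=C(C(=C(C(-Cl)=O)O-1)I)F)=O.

5

Molecular formula from the SMILES: C6Cl2FIO3.
DoU = (2C + 2 + N − H − X)/2 = (2·6 + 2 + 0 − 0 − 4)/2 = 10/2 = 5.
(Structurally: 1 ring(s) + 4 π bond(s) = 5.)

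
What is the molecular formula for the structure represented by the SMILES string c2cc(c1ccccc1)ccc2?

C12H10

Heavy atoms from the SMILES: 12 C.
Implicit hydrogens by atom environment:
  10 × C (aromatic): 1 H each → 10
  2 × C (aromatic): no H
  Total hydrogens = 10.
Molecular formula: C12H10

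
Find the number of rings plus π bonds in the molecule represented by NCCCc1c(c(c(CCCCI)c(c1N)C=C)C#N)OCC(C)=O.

Molecular formula from the SMILES: C19H26IN3O2.
DoU = (2C + 2 + N − H − X)/2 = (2·19 + 2 + 3 − 26 − 1)/2 = 16/2 = 8.
(Structurally: 1 ring(s) + 7 π bond(s) = 8.)

8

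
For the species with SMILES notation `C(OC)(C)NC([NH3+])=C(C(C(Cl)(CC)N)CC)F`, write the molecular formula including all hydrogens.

C11H24ClFN3O+

Heavy atoms from the SMILES: 11 C, 1 Cl, 1 F, 3 N, 1 O.
Implicit hydrogens by atom environment:
  4 × C: 3 H each → 12
  3 × C: no H
  2 × C: 2 H each → 4
  2 × C: 1 H each → 2
  1 × Cl: no H
  1 × F: no H
  1 × N (charge +1): 3 H
  1 × N: 2 H
  1 × N: 1 H
  1 × O: no H
  Total hydrogens = 24.
Net charge +1.
Molecular formula: C11H24ClFN3O+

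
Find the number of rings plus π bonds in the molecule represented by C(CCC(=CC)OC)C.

Molecular formula from the SMILES: C8H16O.
DoU = (2C + 2 + N − H − X)/2 = (2·8 + 2 + 0 − 16 − 0)/2 = 2/2 = 1.
(Structurally: 0 ring(s) + 1 π bond(s) = 1.)

1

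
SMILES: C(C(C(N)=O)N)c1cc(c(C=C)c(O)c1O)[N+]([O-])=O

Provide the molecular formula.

C11H13N3O5

Heavy atoms from the SMILES: 11 C, 3 N, 5 O.
Implicit hydrogens by atom environment:
  5 × C (aromatic): no H
  2 × C: 2 H each → 4
  2 × C: 1 H each → 2
  2 × N: 2 H each → 4
  2 × O: 1 H each → 2
  2 × O: no H
  1 × C (aromatic): 1 H
  1 × C: no H
  1 × N (charge +1): no H
  1 × O (charge -1): no H
  Total hydrogens = 13.
Molecular formula: C11H13N3O5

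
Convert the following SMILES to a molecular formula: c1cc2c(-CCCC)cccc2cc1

C14H16

Heavy atoms from the SMILES: 14 C.
Implicit hydrogens by atom environment:
  7 × C (aromatic): 1 H each → 7
  3 × C: 2 H each → 6
  3 × C (aromatic): no H
  1 × C: 3 H
  Total hydrogens = 16.
Molecular formula: C14H16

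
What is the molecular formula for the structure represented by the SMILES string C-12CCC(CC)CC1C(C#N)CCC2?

C13H21N

Heavy atoms from the SMILES: 13 C, 1 N.
Implicit hydrogens by atom environment:
  7 × C: 2 H each → 14
  4 × C: 1 H each → 4
  1 × C: 3 H
  1 × C: no H
  1 × N: no H
  Total hydrogens = 21.
Molecular formula: C13H21N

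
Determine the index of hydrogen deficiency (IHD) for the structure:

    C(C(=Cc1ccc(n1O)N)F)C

Molecular formula from the SMILES: C8H11FN2O.
DoU = (2C + 2 + N − H − X)/2 = (2·8 + 2 + 2 − 11 − 1)/2 = 8/2 = 4.
(Structurally: 1 ring(s) + 3 π bond(s) = 4.)

4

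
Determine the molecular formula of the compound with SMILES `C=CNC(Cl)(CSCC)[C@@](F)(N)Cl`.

C7H13Cl2FN2S

Heavy atoms from the SMILES: 7 C, 2 Cl, 1 F, 2 N, 1 S.
Implicit hydrogens by atom environment:
  3 × C: 2 H each → 6
  2 × C: no H
  2 × Cl: no H
  1 × C: 3 H
  1 × C: 1 H
  1 × F: no H
  1 × N: 2 H
  1 × N: 1 H
  1 × S: no H
  Total hydrogens = 13.
Molecular formula: C7H13Cl2FN2S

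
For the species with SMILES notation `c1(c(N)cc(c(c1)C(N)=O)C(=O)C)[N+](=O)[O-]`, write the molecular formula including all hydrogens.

Heavy atoms from the SMILES: 9 C, 3 N, 4 O.
Implicit hydrogens by atom environment:
  4 × C (aromatic): no H
  3 × O: no H
  2 × C (aromatic): 1 H each → 2
  2 × C: no H
  2 × N: 2 H each → 4
  1 × C: 3 H
  1 × N (charge +1): no H
  1 × O (charge -1): no H
  Total hydrogens = 9.
Molecular formula: C9H9N3O4

C9H9N3O4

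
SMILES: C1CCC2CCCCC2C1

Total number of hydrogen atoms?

Hydrogens are implicit in SMILES; fill each atom to its normal valence:
  8 × C: 2 H each → 16
  2 × C: 1 H each → 2
  Total hydrogens = 18.

18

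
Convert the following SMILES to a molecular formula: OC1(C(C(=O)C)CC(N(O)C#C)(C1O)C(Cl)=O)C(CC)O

Heavy atoms from the SMILES: 13 C, 1 Cl, 1 N, 6 O.
Implicit hydrogens by atom environment:
  5 × C: no H
  4 × C: 1 H each → 4
  4 × O: 1 H each → 4
  2 × C: 3 H each → 6
  2 × C: 2 H each → 4
  2 × O: no H
  1 × Cl: no H
  1 × N: no H
  Total hydrogens = 18.
Molecular formula: C13H18ClNO6

C13H18ClNO6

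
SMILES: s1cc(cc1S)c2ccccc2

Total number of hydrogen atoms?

8

Hydrogens are implicit in SMILES; fill each atom to its normal valence:
  7 × C (aromatic): 1 H each → 7
  3 × C (aromatic): no H
  1 × S: 1 H
  1 × S (aromatic): no H
  Total hydrogens = 8.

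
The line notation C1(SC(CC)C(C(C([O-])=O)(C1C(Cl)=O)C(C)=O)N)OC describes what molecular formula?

C12H17ClNO5S-

Heavy atoms from the SMILES: 12 C, 1 Cl, 1 N, 5 O, 1 S.
Implicit hydrogens by atom environment:
  4 × C: 1 H each → 4
  4 × C: no H
  4 × O: no H
  3 × C: 3 H each → 9
  1 × C: 2 H
  1 × Cl: no H
  1 × N: 2 H
  1 × O (charge -1): no H
  1 × S: no H
  Total hydrogens = 17.
Net charge -1.
Molecular formula: C12H17ClNO5S-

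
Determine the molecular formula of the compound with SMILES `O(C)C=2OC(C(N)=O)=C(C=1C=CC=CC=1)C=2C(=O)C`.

Heavy atoms from the SMILES: 14 C, 1 N, 4 O.
Implicit hydrogens by atom environment:
  5 × C (aromatic): 1 H each → 5
  5 × C (aromatic): no H
  3 × O: no H
  2 × C: 3 H each → 6
  2 × C: no H
  1 × N: 2 H
  1 × O (aromatic): no H
  Total hydrogens = 13.
Molecular formula: C14H13NO4

C14H13NO4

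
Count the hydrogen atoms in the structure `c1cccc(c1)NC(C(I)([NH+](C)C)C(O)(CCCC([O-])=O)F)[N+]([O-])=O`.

21

Hydrogens are implicit in SMILES; fill each atom to its normal valence:
  5 × C (aromatic): 1 H each → 5
  3 × C: 2 H each → 6
  3 × C: no H
  2 × C: 3 H each → 6
  2 × O: no H
  2 × O (charge -1): no H
  1 × C: 1 H
  1 × C (aromatic): no H
  1 × F: no H
  1 × I: no H
  1 × N (charge +1): 1 H
  1 × N: 1 H
  1 × N (charge +1): no H
  1 × O: 1 H
  Total hydrogens = 21.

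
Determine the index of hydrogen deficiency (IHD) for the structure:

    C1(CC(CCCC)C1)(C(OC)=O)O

Molecular formula from the SMILES: C10H18O3.
DoU = (2C + 2 + N − H − X)/2 = (2·10 + 2 + 0 − 18 − 0)/2 = 4/2 = 2.
(Structurally: 1 ring(s) + 1 π bond(s) = 2.)

2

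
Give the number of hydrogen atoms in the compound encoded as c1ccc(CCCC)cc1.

Hydrogens are implicit in SMILES; fill each atom to its normal valence:
  5 × C (aromatic): 1 H each → 5
  3 × C: 2 H each → 6
  1 × C: 3 H
  1 × C (aromatic): no H
  Total hydrogens = 14.

14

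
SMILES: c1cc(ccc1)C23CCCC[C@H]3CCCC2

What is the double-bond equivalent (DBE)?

Molecular formula from the SMILES: C16H22.
DoU = (2C + 2 + N − H − X)/2 = (2·16 + 2 + 0 − 22 − 0)/2 = 12/2 = 6.
(Structurally: 3 ring(s) + 3 π bond(s) = 6.)

6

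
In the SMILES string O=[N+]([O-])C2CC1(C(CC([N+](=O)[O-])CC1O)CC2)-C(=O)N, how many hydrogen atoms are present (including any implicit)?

17

Hydrogens are implicit in SMILES; fill each atom to its normal valence:
  5 × C: 2 H each → 10
  4 × C: 1 H each → 4
  3 × O: no H
  2 × C: no H
  2 × N (charge +1): no H
  2 × O (charge -1): no H
  1 × N: 2 H
  1 × O: 1 H
  Total hydrogens = 17.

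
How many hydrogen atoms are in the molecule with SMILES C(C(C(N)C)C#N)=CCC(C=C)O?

16

Hydrogens are implicit in SMILES; fill each atom to its normal valence:
  6 × C: 1 H each → 6
  2 × C: 2 H each → 4
  1 × C: 3 H
  1 × C: no H
  1 × N: 2 H
  1 × N: no H
  1 × O: 1 H
  Total hydrogens = 16.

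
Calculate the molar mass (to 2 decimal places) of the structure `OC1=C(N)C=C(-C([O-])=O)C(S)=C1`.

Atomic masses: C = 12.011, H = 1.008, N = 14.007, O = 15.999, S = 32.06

184.19

Molecular formula: C7H6NO3S-.
M = 7×12.011 + 6×1.008 + 1×14.007 + 3×15.999 + 1×32.06 = 184.19 g/mol.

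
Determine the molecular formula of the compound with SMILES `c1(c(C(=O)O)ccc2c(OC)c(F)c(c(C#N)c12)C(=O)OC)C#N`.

Heavy atoms from the SMILES: 16 C, 1 F, 2 N, 5 O.
Implicit hydrogens by atom environment:
  8 × C (aromatic): no H
  4 × C: no H
  4 × O: no H
  2 × C: 3 H each → 6
  2 × C (aromatic): 1 H each → 2
  2 × N: no H
  1 × F: no H
  1 × O: 1 H
  Total hydrogens = 9.
Molecular formula: C16H9FN2O5

C16H9FN2O5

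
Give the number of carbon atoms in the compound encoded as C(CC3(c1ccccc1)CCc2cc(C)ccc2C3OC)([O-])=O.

20

The symbol for carbon appears 20 times in the SMILES. Lowercase c denotes aromatic carbon and counts toward C.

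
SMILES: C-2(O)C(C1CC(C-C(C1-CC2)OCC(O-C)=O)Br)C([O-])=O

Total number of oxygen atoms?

6

The symbol for oxygen appears 6 times in the SMILES.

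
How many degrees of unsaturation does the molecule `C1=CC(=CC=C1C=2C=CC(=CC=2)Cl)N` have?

Molecular formula from the SMILES: C12H10ClN.
DoU = (2C + 2 + N − H − X)/2 = (2·12 + 2 + 1 − 10 − 1)/2 = 16/2 = 8.
(Structurally: 2 ring(s) + 6 π bond(s) = 8.)

8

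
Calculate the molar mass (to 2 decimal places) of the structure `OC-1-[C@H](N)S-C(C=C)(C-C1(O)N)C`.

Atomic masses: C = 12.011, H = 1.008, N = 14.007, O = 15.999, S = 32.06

Molecular formula: C8H16N2O2S.
M = 8×12.011 + 16×1.008 + 2×14.007 + 2×15.999 + 1×32.06 = 204.29 g/mol.

204.29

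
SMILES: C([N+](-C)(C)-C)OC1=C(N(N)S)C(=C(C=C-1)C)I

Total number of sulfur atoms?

The symbol for sulfur appears 1 time in the SMILES.

1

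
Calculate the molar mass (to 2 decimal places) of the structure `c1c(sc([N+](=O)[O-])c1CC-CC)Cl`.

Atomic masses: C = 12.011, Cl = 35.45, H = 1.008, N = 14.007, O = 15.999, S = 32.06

Molecular formula: C8H10ClNO2S.
M = 8×12.011 + 1×35.45 + 10×1.008 + 1×14.007 + 2×15.999 + 1×32.06 = 219.68 g/mol.

219.68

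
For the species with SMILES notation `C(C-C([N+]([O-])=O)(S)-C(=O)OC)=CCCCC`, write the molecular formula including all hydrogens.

Heavy atoms from the SMILES: 10 C, 1 N, 4 O, 1 S.
Implicit hydrogens by atom environment:
  4 × C: 2 H each → 8
  3 × O: no H
  2 × C: 3 H each → 6
  2 × C: 1 H each → 2
  2 × C: no H
  1 × N (charge +1): no H
  1 × O (charge -1): no H
  1 × S: 1 H
  Total hydrogens = 17.
Molecular formula: C10H17NO4S

C10H17NO4S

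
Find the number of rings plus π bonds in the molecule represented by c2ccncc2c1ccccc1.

8

Molecular formula from the SMILES: C11H9N.
DoU = (2C + 2 + N − H − X)/2 = (2·11 + 2 + 1 − 9 − 0)/2 = 16/2 = 8.
(Structurally: 2 ring(s) + 6 π bond(s) = 8.)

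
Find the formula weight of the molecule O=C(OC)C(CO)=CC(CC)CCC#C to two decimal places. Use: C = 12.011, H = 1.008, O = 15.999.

Molecular formula: C12H18O3.
M = 12×12.011 + 18×1.008 + 3×15.999 = 210.27 g/mol.

210.27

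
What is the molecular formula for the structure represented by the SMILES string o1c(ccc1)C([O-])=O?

Heavy atoms from the SMILES: 5 C, 3 O.
Implicit hydrogens by atom environment:
  3 × C (aromatic): 1 H each → 3
  1 × C (aromatic): no H
  1 × C: no H
  1 × O (aromatic): no H
  1 × O: no H
  1 × O (charge -1): no H
  Total hydrogens = 3.
Net charge -1.
Molecular formula: C5H3O3-

C5H3O3-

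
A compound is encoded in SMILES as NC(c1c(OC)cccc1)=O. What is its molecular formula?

C8H9NO2

Heavy atoms from the SMILES: 8 C, 1 N, 2 O.
Implicit hydrogens by atom environment:
  4 × C (aromatic): 1 H each → 4
  2 × C (aromatic): no H
  2 × O: no H
  1 × C: 3 H
  1 × C: no H
  1 × N: 2 H
  Total hydrogens = 9.
Molecular formula: C8H9NO2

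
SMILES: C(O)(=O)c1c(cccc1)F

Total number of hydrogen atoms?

Hydrogens are implicit in SMILES; fill each atom to its normal valence:
  4 × C (aromatic): 1 H each → 4
  2 × C (aromatic): no H
  1 × C: no H
  1 × F: no H
  1 × O: 1 H
  1 × O: no H
  Total hydrogens = 5.

5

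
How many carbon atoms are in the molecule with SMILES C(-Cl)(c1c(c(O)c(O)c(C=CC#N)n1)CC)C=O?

The symbol for carbon appears 12 times in the SMILES. Lowercase c denotes aromatic carbon and counts toward C.

12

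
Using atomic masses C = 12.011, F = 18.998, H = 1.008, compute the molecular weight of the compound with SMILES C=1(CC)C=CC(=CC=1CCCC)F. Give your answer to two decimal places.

180.27

Molecular formula: C12H17F.
M = 12×12.011 + 1×18.998 + 17×1.008 = 180.27 g/mol.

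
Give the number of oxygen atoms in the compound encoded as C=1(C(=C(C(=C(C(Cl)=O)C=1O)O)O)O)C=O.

6

The symbol for oxygen appears 6 times in the SMILES.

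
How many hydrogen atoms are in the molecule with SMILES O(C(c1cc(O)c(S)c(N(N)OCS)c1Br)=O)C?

Hydrogens are implicit in SMILES; fill each atom to its normal valence:
  5 × C (aromatic): no H
  3 × O: no H
  2 × S: 1 H each → 2
  1 × Br: no H
  1 × C: 3 H
  1 × C: 2 H
  1 × C (aromatic): 1 H
  1 × C: no H
  1 × N: 2 H
  1 × N: no H
  1 × O: 1 H
  Total hydrogens = 11.

11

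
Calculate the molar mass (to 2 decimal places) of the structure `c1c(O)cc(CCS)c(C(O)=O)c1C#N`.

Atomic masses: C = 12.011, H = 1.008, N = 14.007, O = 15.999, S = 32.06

Molecular formula: C10H9NO3S.
M = 10×12.011 + 9×1.008 + 1×14.007 + 3×15.999 + 1×32.06 = 223.25 g/mol.

223.25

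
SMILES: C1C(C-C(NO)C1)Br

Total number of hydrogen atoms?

Hydrogens are implicit in SMILES; fill each atom to its normal valence:
  3 × C: 2 H each → 6
  2 × C: 1 H each → 2
  1 × Br: no H
  1 × N: 1 H
  1 × O: 1 H
  Total hydrogens = 10.

10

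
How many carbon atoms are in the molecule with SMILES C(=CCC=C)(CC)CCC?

10

The symbol for carbon appears 10 times in the SMILES.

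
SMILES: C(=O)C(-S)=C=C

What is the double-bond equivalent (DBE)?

3

Molecular formula from the SMILES: C4H4OS.
DoU = (2C + 2 + N − H − X)/2 = (2·4 + 2 + 0 − 4 − 0)/2 = 6/2 = 3.
(Structurally: 0 ring(s) + 3 π bond(s) = 3.)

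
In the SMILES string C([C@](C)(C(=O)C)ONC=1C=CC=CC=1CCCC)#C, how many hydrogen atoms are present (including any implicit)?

Hydrogens are implicit in SMILES; fill each atom to its normal valence:
  4 × C (aromatic): 1 H each → 4
  3 × C: 3 H each → 9
  3 × C: 2 H each → 6
  3 × C: no H
  2 × C (aromatic): no H
  2 × O: no H
  1 × C: 1 H
  1 × N: 1 H
  Total hydrogens = 21.

21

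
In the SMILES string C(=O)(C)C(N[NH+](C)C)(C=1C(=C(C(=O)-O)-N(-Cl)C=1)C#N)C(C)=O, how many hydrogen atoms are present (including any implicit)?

16

Hydrogens are implicit in SMILES; fill each atom to its normal valence:
  5 × C: no H
  4 × C: 3 H each → 12
  3 × C (aromatic): no H
  3 × O: no H
  1 × C (aromatic): 1 H
  1 × Cl: no H
  1 × N: 1 H
  1 × N (charge +1): 1 H
  1 × N (aromatic): no H
  1 × N: no H
  1 × O: 1 H
  Total hydrogens = 16.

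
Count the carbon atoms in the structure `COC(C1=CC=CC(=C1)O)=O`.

The symbol for carbon appears 8 times in the SMILES.

8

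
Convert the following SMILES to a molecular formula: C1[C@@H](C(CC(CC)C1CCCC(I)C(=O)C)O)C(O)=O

Heavy atoms from the SMILES: 15 C, 1 I, 4 O.
Implicit hydrogens by atom environment:
  6 × C: 2 H each → 12
  5 × C: 1 H each → 5
  2 × C: 3 H each → 6
  2 × C: no H
  2 × O: 1 H each → 2
  2 × O: no H
  1 × I: no H
  Total hydrogens = 25.
Molecular formula: C15H25IO4

C15H25IO4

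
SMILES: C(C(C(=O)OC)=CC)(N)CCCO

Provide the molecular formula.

Heavy atoms from the SMILES: 9 C, 1 N, 3 O.
Implicit hydrogens by atom environment:
  3 × C: 2 H each → 6
  2 × C: 3 H each → 6
  2 × C: 1 H each → 2
  2 × C: no H
  2 × O: no H
  1 × N: 2 H
  1 × O: 1 H
  Total hydrogens = 17.
Molecular formula: C9H17NO3

C9H17NO3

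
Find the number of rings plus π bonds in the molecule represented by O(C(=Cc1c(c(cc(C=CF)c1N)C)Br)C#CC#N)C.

Molecular formula from the SMILES: C15H12BrFN2O.
DoU = (2C + 2 + N − H − X)/2 = (2·15 + 2 + 2 − 12 − 2)/2 = 20/2 = 10.
(Structurally: 1 ring(s) + 9 π bond(s) = 10.)

10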